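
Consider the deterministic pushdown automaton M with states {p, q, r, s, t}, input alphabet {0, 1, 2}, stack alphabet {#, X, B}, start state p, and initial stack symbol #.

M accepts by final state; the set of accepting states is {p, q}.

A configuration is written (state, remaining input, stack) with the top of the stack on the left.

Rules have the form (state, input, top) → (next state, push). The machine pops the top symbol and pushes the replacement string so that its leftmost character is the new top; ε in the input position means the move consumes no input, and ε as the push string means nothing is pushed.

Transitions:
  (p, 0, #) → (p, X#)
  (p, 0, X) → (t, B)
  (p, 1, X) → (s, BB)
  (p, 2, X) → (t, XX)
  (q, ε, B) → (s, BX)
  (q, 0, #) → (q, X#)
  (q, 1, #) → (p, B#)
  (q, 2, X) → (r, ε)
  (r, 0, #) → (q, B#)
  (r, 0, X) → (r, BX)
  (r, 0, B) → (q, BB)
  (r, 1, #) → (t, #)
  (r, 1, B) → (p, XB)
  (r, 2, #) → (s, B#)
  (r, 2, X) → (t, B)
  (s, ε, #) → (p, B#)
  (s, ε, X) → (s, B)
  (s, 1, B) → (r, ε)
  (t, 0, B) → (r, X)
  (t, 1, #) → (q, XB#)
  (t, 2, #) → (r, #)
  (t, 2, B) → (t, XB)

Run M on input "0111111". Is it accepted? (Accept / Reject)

(p, 0111111, #)
  read 0, top #: go to p, push X# → (p, 111111, X#)
  read 1, top X: go to s, push BB → (s, 11111, BB#)
  read 1, top B: go to r, push ε → (r, 1111, B#)
  read 1, top B: go to p, push XB → (p, 111, XB#)
  read 1, top X: go to s, push BB → (s, 11, BBB#)
  read 1, top B: go to r, push ε → (r, 1, BB#)
  read 1, top B: go to p, push XB → (p, ε, XBB#)
All input consumed; state p ∈ F.

Accept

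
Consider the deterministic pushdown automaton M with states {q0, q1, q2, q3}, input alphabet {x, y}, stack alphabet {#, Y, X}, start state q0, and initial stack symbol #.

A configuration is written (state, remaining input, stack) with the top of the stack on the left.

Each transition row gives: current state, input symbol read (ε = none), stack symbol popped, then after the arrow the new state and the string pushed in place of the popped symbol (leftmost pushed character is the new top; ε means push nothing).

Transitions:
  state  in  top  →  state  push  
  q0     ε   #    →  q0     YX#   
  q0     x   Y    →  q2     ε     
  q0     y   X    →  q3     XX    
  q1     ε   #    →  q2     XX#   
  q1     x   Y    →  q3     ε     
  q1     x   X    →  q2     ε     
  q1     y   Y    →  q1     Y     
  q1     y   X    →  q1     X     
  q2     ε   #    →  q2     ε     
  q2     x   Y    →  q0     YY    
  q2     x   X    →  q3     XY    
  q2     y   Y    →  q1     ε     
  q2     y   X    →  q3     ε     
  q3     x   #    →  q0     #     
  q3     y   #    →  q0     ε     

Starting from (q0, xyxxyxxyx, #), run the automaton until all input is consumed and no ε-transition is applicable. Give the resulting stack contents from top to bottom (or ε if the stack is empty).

(q0, xyxxyxxyx, #)
  ε-move, top #: go to q0, push YX# → (q0, xyxxyxxyx, YX#)
  read x, top Y: go to q2, push ε → (q2, yxxyxxyx, X#)
  read y, top X: go to q3, push ε → (q3, xxyxxyx, #)
  read x, top #: go to q0, push # → (q0, xyxxyx, #)
  ε-move, top #: go to q0, push YX# → (q0, xyxxyx, YX#)
  read x, top Y: go to q2, push ε → (q2, yxxyx, X#)
  read y, top X: go to q3, push ε → (q3, xxyx, #)
  read x, top #: go to q0, push # → (q0, xyx, #)
  ε-move, top #: go to q0, push YX# → (q0, xyx, YX#)
  read x, top Y: go to q2, push ε → (q2, yx, X#)
  read y, top X: go to q3, push ε → (q3, x, #)
  read x, top #: go to q0, push # → (q0, ε, #)
  ε-move, top #: go to q0, push YX# → (q0, ε, YX#)
All input consumed in state q0 with stack YX#.

YX#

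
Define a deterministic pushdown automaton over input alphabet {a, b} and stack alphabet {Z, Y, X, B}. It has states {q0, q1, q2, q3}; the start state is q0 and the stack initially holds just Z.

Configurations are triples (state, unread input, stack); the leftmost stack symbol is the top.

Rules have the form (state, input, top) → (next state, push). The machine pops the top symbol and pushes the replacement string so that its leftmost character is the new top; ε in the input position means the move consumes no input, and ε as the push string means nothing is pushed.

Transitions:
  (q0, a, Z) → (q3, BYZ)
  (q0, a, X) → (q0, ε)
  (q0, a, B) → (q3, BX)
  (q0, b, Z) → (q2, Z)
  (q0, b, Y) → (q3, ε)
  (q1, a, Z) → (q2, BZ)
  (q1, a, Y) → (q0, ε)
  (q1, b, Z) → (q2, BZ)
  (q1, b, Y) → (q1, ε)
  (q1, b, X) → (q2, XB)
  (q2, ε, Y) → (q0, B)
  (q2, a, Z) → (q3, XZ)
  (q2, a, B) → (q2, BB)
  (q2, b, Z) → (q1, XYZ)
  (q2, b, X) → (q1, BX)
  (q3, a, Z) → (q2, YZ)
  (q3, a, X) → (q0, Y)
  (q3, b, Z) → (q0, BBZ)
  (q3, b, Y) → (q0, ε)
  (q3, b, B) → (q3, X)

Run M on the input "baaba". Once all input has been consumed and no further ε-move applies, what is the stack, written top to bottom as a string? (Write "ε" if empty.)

BZ

(q0, baaba, Z)
  read b, top Z: go to q2, push Z → (q2, aaba, Z)
  read a, top Z: go to q3, push XZ → (q3, aba, XZ)
  read a, top X: go to q0, push Y → (q0, ba, YZ)
  read b, top Y: go to q3, push ε → (q3, a, Z)
  read a, top Z: go to q2, push YZ → (q2, ε, YZ)
  ε-move, top Y: go to q0, push B → (q0, ε, BZ)
All input consumed in state q0 with stack BZ.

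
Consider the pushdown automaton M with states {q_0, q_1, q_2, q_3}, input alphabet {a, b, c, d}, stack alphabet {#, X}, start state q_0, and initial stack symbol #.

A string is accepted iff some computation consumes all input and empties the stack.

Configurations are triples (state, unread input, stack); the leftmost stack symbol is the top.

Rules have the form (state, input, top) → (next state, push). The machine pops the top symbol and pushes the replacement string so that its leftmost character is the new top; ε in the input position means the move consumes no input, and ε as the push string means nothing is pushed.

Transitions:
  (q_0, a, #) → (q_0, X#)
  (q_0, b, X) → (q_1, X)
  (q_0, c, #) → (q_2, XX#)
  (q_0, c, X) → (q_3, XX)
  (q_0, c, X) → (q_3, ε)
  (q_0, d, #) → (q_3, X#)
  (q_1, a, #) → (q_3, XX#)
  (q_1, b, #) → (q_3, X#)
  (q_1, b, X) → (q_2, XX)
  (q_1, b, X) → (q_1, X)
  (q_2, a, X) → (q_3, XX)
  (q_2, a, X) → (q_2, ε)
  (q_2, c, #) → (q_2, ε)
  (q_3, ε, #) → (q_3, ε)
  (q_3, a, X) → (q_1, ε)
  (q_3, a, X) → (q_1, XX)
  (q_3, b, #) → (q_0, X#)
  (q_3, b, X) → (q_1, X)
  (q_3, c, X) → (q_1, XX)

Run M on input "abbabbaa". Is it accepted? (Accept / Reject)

No computation consumes all input and empties the stack.

Reject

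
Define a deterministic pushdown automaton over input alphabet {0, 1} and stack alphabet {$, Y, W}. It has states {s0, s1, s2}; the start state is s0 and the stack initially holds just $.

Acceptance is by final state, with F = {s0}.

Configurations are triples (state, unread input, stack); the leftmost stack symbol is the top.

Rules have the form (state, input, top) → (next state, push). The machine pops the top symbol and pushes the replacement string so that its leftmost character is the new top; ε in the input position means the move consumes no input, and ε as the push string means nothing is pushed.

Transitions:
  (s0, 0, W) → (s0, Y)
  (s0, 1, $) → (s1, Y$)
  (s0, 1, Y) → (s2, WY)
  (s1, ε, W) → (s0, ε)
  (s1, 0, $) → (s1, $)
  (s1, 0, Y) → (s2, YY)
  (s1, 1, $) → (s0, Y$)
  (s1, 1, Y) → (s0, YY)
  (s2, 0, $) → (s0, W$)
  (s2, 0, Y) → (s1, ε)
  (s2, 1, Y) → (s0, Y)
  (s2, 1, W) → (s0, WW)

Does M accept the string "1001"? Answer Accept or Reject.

Accept

(s0, 1001, $)
  read 1, top $: go to s1, push Y$ → (s1, 001, Y$)
  read 0, top Y: go to s2, push YY → (s2, 01, YY$)
  read 0, top Y: go to s1, push ε → (s1, 1, Y$)
  read 1, top Y: go to s0, push YY → (s0, ε, YY$)
All input consumed; state s0 ∈ F.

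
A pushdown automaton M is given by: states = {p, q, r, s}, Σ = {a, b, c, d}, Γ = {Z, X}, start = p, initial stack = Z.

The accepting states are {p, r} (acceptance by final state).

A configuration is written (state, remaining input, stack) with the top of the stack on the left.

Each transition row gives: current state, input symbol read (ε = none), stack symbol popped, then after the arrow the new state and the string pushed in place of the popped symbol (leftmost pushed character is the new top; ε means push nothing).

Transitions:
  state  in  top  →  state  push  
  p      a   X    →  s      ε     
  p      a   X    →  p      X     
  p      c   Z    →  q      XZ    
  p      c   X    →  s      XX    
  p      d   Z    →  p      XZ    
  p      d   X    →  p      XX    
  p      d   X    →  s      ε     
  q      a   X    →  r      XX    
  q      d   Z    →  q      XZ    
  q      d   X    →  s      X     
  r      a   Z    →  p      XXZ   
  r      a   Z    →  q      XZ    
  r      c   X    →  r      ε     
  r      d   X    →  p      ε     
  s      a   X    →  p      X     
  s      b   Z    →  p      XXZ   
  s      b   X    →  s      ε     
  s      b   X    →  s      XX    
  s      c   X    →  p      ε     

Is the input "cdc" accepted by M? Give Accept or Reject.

One accepting computation: (p, cdc, Z) ⊢ (q, dc, XZ) ⊢ (s, c, XZ) ⊢ (p, ε, Z)
All input consumed and state p ∈ F.

Accept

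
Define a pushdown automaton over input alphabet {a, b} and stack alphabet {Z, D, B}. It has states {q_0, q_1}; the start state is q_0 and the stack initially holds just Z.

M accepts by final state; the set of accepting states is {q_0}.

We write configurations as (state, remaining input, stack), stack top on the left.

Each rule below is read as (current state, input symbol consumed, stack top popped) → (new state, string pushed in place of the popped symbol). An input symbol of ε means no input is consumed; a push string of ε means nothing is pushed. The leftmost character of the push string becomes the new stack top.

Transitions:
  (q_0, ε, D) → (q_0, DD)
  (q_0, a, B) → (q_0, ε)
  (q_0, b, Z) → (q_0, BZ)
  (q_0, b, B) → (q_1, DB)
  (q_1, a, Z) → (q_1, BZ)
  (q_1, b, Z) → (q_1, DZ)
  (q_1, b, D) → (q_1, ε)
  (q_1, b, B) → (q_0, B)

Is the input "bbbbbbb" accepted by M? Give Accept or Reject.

One accepting computation: (q_0, bbbbbbb, Z) ⊢ (q_0, bbbbbb, BZ) ⊢ (q_1, bbbbb, DBZ) ⊢ (q_1, bbbb, BZ) ⊢ (q_0, bbb, BZ) ⊢ (q_1, bb, DBZ) ⊢ (q_1, b, BZ) ⊢ (q_0, ε, BZ)
All input consumed and state q_0 ∈ F.

Accept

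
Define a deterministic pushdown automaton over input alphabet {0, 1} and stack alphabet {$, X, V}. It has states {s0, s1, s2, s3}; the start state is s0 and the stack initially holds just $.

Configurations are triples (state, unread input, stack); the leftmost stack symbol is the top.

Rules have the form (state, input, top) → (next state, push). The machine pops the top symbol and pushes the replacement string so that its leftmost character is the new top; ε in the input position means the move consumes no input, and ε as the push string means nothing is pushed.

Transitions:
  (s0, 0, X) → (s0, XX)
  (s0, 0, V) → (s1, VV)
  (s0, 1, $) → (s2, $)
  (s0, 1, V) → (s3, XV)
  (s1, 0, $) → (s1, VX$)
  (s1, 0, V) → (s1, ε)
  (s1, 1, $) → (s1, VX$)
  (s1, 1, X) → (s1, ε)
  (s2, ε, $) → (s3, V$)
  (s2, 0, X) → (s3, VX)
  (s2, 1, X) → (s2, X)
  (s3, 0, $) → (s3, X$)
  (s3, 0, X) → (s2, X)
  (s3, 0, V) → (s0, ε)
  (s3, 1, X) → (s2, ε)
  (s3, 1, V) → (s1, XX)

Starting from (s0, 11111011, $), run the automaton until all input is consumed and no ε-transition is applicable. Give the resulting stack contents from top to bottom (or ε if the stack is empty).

VX$

(s0, 11111011, $)
  read 1, top $: go to s2, push $ → (s2, 1111011, $)
  ε-move, top $: go to s3, push V$ → (s3, 1111011, V$)
  read 1, top V: go to s1, push XX → (s1, 111011, XX$)
  read 1, top X: go to s1, push ε → (s1, 11011, X$)
  read 1, top X: go to s1, push ε → (s1, 1011, $)
  read 1, top $: go to s1, push VX$ → (s1, 011, VX$)
  read 0, top V: go to s1, push ε → (s1, 11, X$)
  read 1, top X: go to s1, push ε → (s1, 1, $)
  read 1, top $: go to s1, push VX$ → (s1, ε, VX$)
All input consumed in state s1 with stack VX$.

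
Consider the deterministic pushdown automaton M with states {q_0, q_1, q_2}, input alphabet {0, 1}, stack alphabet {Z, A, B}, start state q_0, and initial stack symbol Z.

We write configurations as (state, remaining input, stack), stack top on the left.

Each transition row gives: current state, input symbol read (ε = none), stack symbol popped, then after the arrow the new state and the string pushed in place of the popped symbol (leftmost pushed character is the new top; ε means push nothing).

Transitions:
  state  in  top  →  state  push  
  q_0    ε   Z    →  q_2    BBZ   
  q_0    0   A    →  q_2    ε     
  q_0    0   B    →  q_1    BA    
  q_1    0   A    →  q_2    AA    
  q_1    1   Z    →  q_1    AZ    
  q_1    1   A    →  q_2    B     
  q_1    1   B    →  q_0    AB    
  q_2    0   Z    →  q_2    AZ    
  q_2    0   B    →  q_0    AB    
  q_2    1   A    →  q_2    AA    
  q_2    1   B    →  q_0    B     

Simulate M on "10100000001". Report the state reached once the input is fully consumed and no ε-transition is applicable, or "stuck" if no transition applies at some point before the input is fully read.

(q_0, 10100000001, Z) ⊢ (q_2, 10100000001, BBZ) ⊢ (q_0, 0100000001, BBZ) ⊢ (q_1, 100000001, BABZ) ⊢ (q_0, 00000001, ABABZ) ⊢ (q_2, 0000001, BABZ) ⊢ (q_0, 000001, ABABZ) ⊢ (q_2, 00001, BABZ) ⊢ (q_0, 0001, ABABZ) ⊢ (q_2, 001, BABZ) ⊢ (q_0, 01, ABABZ) ⊢ (q_2, 1, BABZ) ⊢ (q_0, ε, BABZ)
All input consumed; M is in state q_0.

q_0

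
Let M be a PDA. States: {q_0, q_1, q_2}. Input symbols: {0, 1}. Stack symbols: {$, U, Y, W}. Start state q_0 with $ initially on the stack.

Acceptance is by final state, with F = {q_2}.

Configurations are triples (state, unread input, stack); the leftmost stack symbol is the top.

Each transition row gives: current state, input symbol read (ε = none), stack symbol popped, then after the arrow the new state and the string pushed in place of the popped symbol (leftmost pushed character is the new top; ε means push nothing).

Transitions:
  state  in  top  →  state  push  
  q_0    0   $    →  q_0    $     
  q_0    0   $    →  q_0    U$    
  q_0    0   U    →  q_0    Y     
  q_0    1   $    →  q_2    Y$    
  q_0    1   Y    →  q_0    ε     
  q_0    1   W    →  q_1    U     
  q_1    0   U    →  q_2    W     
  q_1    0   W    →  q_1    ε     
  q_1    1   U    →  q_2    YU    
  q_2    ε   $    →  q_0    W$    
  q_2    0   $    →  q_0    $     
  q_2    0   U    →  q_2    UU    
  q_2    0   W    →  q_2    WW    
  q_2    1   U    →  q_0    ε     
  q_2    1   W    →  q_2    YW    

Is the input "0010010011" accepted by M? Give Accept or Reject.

Accept

One accepting computation: (q_0, 0010010011, $) ⊢ (q_0, 010010011, U$) ⊢ (q_0, 10010011, Y$) ⊢ (q_0, 0010011, $) ⊢ (q_0, 010011, U$) ⊢ (q_0, 10011, Y$) ⊢ (q_0, 0011, $) ⊢ (q_0, 011, U$) ⊢ (q_0, 11, Y$) ⊢ (q_0, 1, $) ⊢ (q_2, ε, Y$)
All input consumed and state q_2 ∈ F.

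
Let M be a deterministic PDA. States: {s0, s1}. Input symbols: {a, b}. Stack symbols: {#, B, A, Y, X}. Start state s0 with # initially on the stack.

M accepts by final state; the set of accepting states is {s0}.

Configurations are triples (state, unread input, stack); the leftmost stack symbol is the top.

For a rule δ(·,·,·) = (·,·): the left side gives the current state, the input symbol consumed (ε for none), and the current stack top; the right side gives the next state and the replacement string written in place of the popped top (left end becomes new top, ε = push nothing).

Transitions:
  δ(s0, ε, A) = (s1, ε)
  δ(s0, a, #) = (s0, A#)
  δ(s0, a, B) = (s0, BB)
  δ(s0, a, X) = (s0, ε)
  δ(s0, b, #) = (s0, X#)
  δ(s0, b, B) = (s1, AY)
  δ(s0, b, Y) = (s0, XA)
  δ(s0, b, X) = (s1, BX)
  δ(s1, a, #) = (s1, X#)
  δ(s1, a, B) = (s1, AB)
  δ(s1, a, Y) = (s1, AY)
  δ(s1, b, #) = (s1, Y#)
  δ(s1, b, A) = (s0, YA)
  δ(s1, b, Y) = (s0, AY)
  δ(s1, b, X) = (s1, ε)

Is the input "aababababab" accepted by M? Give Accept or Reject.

(s0, aababababab, #) ⊢ (s0, ababababab, A#) ⊢ (s1, ababababab, #) ⊢ (s1, babababab, X#) ⊢ (s1, abababab, #) ⊢ (s1, bababab, X#) ⊢ (s1, ababab, #) ⊢ (s1, babab, X#) ⊢ (s1, abab, #) ⊢ (s1, bab, X#) ⊢ (s1, ab, #) ⊢ (s1, b, X#) ⊢ (s1, ε, #)
All input consumed; state s1 ∉ F and no further ε-move applies.

Reject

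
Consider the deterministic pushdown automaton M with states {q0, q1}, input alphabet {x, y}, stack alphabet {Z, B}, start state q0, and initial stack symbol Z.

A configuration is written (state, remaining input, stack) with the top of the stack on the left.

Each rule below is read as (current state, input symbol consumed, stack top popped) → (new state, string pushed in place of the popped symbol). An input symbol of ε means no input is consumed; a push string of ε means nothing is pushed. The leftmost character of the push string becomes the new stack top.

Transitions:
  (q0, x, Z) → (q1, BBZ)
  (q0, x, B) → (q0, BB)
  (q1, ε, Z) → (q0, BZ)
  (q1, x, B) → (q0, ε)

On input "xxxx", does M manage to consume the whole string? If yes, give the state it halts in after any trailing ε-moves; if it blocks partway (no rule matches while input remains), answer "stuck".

q0

(q0, xxxx, Z)
  read x, top Z: go to q1, push BBZ → (q1, xxx, BBZ)
  read x, top B: go to q0, push ε → (q0, xx, BZ)
  read x, top B: go to q0, push BB → (q0, x, BBZ)
  read x, top B: go to q0, push BB → (q0, ε, BBBZ)
All input consumed; M is in state q0.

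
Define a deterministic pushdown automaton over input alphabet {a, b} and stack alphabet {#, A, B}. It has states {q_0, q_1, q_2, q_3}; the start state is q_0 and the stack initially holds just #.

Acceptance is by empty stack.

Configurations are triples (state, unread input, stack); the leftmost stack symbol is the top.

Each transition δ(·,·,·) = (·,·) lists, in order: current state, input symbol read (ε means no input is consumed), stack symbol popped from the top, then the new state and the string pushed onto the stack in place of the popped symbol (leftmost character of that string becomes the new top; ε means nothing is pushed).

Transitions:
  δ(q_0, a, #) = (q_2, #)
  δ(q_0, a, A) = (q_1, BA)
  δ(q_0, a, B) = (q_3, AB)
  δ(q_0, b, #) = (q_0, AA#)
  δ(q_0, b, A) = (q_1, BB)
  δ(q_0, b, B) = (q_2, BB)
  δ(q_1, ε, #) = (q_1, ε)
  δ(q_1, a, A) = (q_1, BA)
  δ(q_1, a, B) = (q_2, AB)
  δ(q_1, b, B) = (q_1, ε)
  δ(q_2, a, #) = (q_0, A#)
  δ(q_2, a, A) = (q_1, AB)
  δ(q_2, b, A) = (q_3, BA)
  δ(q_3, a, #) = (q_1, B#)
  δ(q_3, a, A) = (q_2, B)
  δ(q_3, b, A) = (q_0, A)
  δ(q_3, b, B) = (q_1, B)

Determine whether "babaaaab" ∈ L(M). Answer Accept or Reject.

Reject

(q_0, babaaaab, #) ⊢ (q_0, abaaaab, AA#) ⊢ (q_1, baaaab, BAA#) ⊢ (q_1, aaaab, AA#) ⊢ (q_1, aaab, BAA#) ⊢ (q_2, aab, ABAA#) ⊢ (q_1, ab, ABBAA#) ⊢ (q_1, b, BABBAA#) ⊢ (q_1, ε, ABBAA#)
All input consumed; stack is ABBAA#, not empty, and no further ε-move applies.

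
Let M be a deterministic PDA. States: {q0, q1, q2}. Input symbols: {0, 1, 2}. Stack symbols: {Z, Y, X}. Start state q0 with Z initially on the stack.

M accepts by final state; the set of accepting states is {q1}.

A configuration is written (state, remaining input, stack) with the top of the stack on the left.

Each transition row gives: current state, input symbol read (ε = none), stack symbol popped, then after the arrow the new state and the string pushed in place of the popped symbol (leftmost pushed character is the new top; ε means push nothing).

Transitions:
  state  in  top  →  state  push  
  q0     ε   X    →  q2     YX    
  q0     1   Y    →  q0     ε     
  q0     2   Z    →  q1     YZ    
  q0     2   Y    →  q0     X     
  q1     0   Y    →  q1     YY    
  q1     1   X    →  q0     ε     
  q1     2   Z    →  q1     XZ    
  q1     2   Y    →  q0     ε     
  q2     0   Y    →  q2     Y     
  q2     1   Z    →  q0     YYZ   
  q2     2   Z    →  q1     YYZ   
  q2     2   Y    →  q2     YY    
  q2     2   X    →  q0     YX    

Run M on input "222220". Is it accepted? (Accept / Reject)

Accept

(q0, 222220, Z)
  read 2, top Z: go to q1, push YZ → (q1, 22220, YZ)
  read 2, top Y: go to q0, push ε → (q0, 2220, Z)
  read 2, top Z: go to q1, push YZ → (q1, 220, YZ)
  read 2, top Y: go to q0, push ε → (q0, 20, Z)
  read 2, top Z: go to q1, push YZ → (q1, 0, YZ)
  read 0, top Y: go to q1, push YY → (q1, ε, YYZ)
All input consumed; state q1 ∈ F.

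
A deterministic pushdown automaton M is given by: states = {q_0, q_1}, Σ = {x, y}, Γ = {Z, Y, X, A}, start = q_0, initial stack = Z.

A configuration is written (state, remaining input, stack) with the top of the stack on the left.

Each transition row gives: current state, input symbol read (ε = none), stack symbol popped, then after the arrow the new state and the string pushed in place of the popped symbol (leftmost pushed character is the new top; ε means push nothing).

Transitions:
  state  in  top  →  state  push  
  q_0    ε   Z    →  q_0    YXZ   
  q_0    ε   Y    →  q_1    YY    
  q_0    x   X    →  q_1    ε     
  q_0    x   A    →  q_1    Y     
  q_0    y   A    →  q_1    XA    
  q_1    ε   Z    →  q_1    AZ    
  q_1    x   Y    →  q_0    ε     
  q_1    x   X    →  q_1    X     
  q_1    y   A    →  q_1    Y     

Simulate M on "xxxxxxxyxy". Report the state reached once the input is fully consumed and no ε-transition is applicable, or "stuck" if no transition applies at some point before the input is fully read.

(q_0, xxxxxxxyxy, Z)
  ε-move, top Z: go to q_0, push YXZ → (q_0, xxxxxxxyxy, YXZ)
  ε-move, top Y: go to q_1, push YY → (q_1, xxxxxxxyxy, YYXZ)
  read x, top Y: go to q_0, push ε → (q_0, xxxxxxyxy, YXZ)
  ε-move, top Y: go to q_1, push YY → (q_1, xxxxxxyxy, YYXZ)
  read x, top Y: go to q_0, push ε → (q_0, xxxxxyxy, YXZ)
  ε-move, top Y: go to q_1, push YY → (q_1, xxxxxyxy, YYXZ)
  read x, top Y: go to q_0, push ε → (q_0, xxxxyxy, YXZ)
  ε-move, top Y: go to q_1, push YY → (q_1, xxxxyxy, YYXZ)
  read x, top Y: go to q_0, push ε → (q_0, xxxyxy, YXZ)
  ε-move, top Y: go to q_1, push YY → (q_1, xxxyxy, YYXZ)
  read x, top Y: go to q_0, push ε → (q_0, xxyxy, YXZ)
  ε-move, top Y: go to q_1, push YY → (q_1, xxyxy, YYXZ)
  read x, top Y: go to q_0, push ε → (q_0, xyxy, YXZ)
  ε-move, top Y: go to q_1, push YY → (q_1, xyxy, YYXZ)
  read x, top Y: go to q_0, push ε → (q_0, yxy, YXZ)
  ε-move, top Y: go to q_1, push YY → (q_1, yxy, YYXZ)
No transition for (q_1, y, top Y); M blocks with input yxy remaining.

stuck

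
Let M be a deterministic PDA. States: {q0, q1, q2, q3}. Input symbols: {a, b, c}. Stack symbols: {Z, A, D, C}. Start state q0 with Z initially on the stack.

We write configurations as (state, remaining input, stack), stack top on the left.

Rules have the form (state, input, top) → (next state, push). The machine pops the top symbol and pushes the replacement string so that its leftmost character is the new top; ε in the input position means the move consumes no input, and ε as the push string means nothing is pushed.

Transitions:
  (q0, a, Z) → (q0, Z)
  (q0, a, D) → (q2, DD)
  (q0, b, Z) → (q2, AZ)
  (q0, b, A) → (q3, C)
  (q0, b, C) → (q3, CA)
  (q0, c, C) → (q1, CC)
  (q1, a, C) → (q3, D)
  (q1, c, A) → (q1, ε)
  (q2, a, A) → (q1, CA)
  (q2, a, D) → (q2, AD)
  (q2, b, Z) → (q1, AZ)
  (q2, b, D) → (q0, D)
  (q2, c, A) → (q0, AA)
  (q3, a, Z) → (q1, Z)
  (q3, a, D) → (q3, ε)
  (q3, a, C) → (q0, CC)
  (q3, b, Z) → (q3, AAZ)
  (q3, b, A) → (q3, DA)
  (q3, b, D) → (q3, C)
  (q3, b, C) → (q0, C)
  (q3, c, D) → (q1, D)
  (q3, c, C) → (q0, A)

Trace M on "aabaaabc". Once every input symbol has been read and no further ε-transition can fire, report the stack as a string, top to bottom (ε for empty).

DAZ

(q0, aabaaabc, Z) ⊢ (q0, abaaabc, Z) ⊢ (q0, baaabc, Z) ⊢ (q2, aaabc, AZ) ⊢ (q1, aabc, CAZ) ⊢ (q3, abc, DAZ) ⊢ (q3, bc, AZ) ⊢ (q3, c, DAZ) ⊢ (q1, ε, DAZ)
All input consumed in state q1 with stack DAZ.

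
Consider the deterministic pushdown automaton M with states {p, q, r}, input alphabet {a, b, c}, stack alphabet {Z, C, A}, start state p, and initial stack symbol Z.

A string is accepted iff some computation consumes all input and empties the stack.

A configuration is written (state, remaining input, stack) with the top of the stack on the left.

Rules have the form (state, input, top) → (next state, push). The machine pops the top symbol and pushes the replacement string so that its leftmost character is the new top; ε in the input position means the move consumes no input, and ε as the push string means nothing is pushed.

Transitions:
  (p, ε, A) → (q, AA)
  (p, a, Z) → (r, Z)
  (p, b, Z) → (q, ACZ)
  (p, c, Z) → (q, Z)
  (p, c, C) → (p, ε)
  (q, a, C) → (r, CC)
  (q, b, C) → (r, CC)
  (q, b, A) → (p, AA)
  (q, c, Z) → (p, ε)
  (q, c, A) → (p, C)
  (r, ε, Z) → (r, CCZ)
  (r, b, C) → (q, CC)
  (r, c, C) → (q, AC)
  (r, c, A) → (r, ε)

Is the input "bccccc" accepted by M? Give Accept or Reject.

(p, bccccc, Z)
  read b, top Z: go to q, push ACZ → (q, ccccc, ACZ)
  read c, top A: go to p, push C → (p, cccc, CCZ)
  read c, top C: go to p, push ε → (p, ccc, CZ)
  read c, top C: go to p, push ε → (p, cc, Z)
  read c, top Z: go to q, push Z → (q, c, Z)
  read c, top Z: go to p, push ε → (p, ε, ε)
All input consumed and the stack is empty.

Accept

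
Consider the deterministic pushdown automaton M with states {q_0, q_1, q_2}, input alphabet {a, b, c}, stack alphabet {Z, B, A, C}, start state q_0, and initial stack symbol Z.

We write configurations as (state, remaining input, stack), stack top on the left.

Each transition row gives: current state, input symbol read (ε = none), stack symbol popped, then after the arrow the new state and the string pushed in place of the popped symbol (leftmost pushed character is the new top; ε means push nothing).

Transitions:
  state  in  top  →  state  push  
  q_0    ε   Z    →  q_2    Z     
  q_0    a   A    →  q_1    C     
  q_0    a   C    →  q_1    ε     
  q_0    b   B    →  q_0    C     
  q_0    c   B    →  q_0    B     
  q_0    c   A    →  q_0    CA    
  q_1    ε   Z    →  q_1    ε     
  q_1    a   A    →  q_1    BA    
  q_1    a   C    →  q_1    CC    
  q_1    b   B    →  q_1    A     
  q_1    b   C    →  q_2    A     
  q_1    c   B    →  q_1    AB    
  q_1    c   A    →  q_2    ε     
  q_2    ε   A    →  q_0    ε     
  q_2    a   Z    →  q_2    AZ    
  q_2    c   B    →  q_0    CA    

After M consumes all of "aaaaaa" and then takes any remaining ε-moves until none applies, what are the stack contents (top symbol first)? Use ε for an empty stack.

(q_0, aaaaaa, Z)
  ε-move, top Z: go to q_2, push Z → (q_2, aaaaaa, Z)
  read a, top Z: go to q_2, push AZ → (q_2, aaaaa, AZ)
  ε-move, top A: go to q_0, push ε → (q_0, aaaaa, Z)
  ε-move, top Z: go to q_2, push Z → (q_2, aaaaa, Z)
  read a, top Z: go to q_2, push AZ → (q_2, aaaa, AZ)
  ε-move, top A: go to q_0, push ε → (q_0, aaaa, Z)
  ε-move, top Z: go to q_2, push Z → (q_2, aaaa, Z)
  read a, top Z: go to q_2, push AZ → (q_2, aaa, AZ)
  ε-move, top A: go to q_0, push ε → (q_0, aaa, Z)
  ε-move, top Z: go to q_2, push Z → (q_2, aaa, Z)
  read a, top Z: go to q_2, push AZ → (q_2, aa, AZ)
  ε-move, top A: go to q_0, push ε → (q_0, aa, Z)
  ε-move, top Z: go to q_2, push Z → (q_2, aa, Z)
  read a, top Z: go to q_2, push AZ → (q_2, a, AZ)
  ε-move, top A: go to q_0, push ε → (q_0, a, Z)
  ε-move, top Z: go to q_2, push Z → (q_2, a, Z)
  read a, top Z: go to q_2, push AZ → (q_2, ε, AZ)
  ε-move, top A: go to q_0, push ε → (q_0, ε, Z)
  ε-move, top Z: go to q_2, push Z → (q_2, ε, Z)
All input consumed in state q_2 with stack Z.

Z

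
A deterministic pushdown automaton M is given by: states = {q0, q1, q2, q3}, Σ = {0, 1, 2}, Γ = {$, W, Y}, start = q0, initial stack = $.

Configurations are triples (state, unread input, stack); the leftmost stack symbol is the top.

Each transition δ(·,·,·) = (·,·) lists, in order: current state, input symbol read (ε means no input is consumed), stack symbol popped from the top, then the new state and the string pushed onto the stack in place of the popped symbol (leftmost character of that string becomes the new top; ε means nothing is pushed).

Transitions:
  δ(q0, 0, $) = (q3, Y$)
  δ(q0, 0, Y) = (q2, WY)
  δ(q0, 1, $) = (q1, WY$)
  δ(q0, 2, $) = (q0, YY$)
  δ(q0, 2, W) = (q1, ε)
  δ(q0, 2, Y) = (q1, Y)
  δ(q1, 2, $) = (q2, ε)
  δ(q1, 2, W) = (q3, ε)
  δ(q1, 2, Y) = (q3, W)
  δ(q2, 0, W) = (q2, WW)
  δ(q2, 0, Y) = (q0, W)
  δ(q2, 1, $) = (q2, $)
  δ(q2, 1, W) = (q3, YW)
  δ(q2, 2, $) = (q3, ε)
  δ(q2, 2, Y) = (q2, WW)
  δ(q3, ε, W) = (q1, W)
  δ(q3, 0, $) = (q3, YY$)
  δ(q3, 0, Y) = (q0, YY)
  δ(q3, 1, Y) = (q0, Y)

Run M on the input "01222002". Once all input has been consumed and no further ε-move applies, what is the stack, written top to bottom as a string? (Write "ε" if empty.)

YYY$

(q0, 01222002, $) ⊢ (q3, 1222002, Y$) ⊢ (q0, 222002, Y$) ⊢ (q1, 22002, Y$) ⊢ (q3, 2002, W$) ⊢ (q1, 2002, W$) ⊢ (q3, 002, $) ⊢ (q3, 02, YY$) ⊢ (q0, 2, YYY$) ⊢ (q1, ε, YYY$)
All input consumed in state q1 with stack YYY$.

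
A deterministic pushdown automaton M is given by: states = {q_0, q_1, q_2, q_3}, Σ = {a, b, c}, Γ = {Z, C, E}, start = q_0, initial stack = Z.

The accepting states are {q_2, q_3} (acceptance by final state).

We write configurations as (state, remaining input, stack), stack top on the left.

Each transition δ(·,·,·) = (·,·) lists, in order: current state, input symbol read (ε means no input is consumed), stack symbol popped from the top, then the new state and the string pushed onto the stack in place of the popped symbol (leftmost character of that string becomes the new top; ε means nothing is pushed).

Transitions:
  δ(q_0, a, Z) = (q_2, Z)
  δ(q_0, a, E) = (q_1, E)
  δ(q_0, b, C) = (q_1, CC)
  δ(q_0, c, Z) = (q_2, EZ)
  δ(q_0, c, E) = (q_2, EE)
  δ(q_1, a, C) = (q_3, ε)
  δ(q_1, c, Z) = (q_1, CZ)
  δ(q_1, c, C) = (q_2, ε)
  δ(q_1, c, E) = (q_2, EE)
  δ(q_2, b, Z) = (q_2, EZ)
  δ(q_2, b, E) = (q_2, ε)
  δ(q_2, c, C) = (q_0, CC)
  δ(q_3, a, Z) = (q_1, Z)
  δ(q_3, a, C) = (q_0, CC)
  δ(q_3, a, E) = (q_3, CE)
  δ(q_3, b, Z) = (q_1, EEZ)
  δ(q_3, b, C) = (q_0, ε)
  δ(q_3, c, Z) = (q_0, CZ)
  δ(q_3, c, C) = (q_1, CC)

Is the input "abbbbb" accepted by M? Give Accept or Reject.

Accept

(q_0, abbbbb, Z) ⊢ (q_2, bbbbb, Z) ⊢ (q_2, bbbb, EZ) ⊢ (q_2, bbb, Z) ⊢ (q_2, bb, EZ) ⊢ (q_2, b, Z) ⊢ (q_2, ε, EZ)
All input consumed; state q_2 ∈ F.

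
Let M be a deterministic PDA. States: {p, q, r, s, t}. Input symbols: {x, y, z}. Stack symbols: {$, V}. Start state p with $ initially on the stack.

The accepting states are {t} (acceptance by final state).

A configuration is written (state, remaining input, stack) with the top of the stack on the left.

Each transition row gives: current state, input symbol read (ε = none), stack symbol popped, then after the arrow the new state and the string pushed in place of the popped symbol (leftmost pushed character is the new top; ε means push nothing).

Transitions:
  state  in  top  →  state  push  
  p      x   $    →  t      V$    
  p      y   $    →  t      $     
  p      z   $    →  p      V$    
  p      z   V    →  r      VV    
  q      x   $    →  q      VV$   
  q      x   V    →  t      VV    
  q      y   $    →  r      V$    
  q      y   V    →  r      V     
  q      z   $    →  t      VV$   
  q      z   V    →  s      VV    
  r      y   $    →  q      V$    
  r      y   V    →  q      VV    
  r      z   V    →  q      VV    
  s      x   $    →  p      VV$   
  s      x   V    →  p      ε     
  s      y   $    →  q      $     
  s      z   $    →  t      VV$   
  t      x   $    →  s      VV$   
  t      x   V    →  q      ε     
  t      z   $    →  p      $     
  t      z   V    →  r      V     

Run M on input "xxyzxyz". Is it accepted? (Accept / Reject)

Reject

(p, xxyzxyz, $) ⊢ (t, xyzxyz, V$) ⊢ (q, yzxyz, $) ⊢ (r, zxyz, V$) ⊢ (q, xyz, VV$) ⊢ (t, yz, VVV$)
No transition applies at (t, yz, VVV$); input not fully consumed.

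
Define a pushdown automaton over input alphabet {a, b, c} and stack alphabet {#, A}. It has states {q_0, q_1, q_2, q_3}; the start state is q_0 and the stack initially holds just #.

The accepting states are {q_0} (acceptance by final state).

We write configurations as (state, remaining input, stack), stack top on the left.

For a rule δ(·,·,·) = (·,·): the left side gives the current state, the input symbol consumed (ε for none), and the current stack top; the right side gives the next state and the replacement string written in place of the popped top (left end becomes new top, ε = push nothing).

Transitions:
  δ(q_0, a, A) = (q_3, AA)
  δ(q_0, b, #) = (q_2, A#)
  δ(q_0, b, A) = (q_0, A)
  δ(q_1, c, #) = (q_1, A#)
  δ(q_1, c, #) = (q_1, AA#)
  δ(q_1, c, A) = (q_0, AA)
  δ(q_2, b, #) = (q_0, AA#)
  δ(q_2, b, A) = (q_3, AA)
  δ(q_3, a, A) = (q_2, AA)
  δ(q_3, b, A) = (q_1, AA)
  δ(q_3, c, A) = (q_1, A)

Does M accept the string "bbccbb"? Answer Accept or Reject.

One accepting computation: (q_0, bbccbb, #) ⊢ (q_2, bccbb, A#) ⊢ (q_3, ccbb, AA#) ⊢ (q_1, cbb, AA#) ⊢ (q_0, bb, AAA#) ⊢ (q_0, b, AAA#) ⊢ (q_0, ε, AAA#)
All input consumed and state q_0 ∈ F.

Accept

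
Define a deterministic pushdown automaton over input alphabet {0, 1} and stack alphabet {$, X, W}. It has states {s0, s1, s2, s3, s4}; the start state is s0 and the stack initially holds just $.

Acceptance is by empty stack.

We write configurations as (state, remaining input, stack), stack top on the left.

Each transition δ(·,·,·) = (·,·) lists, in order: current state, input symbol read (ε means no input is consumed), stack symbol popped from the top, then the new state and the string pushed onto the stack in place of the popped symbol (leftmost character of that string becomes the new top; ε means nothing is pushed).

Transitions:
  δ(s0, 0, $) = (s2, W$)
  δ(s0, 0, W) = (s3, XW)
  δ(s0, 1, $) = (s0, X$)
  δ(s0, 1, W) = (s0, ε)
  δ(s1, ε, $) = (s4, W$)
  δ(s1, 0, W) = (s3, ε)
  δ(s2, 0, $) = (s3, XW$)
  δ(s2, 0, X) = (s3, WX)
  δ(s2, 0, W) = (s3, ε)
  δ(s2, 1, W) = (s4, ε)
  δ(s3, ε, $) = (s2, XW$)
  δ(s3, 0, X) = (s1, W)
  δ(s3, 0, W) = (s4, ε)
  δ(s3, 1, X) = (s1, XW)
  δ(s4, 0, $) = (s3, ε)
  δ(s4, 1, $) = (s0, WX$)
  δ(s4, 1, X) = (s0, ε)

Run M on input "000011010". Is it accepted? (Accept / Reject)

Accept

(s0, 000011010, $)
  read 0, top $: go to s2, push W$ → (s2, 00011010, W$)
  read 0, top W: go to s3, push ε → (s3, 0011010, $)
  ε-move, top $: go to s2, push XW$ → (s2, 0011010, XW$)
  read 0, top X: go to s3, push WX → (s3, 011010, WXW$)
  read 0, top W: go to s4, push ε → (s4, 11010, XW$)
  read 1, top X: go to s0, push ε → (s0, 1010, W$)
  read 1, top W: go to s0, push ε → (s0, 010, $)
  read 0, top $: go to s2, push W$ → (s2, 10, W$)
  read 1, top W: go to s4, push ε → (s4, 0, $)
  read 0, top $: go to s3, push ε → (s3, ε, ε)
All input consumed and the stack is empty.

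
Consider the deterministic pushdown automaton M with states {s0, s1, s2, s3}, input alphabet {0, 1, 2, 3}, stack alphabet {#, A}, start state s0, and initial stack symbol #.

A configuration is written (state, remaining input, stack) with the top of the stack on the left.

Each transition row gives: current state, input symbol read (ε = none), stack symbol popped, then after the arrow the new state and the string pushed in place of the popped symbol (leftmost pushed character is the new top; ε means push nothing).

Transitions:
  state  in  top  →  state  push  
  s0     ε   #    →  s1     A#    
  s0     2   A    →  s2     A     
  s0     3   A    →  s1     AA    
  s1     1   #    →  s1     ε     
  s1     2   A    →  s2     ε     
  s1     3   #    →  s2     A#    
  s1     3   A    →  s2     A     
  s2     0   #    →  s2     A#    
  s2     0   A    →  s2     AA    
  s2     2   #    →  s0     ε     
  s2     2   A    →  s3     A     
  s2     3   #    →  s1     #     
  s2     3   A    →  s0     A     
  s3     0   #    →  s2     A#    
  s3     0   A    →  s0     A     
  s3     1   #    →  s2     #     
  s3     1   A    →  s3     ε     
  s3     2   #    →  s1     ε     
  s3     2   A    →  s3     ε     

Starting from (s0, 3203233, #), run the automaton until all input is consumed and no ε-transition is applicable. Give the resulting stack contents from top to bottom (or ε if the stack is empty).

(s0, 3203233, #) ⊢ (s1, 3203233, A#) ⊢ (s2, 203233, A#) ⊢ (s3, 03233, A#) ⊢ (s0, 3233, A#) ⊢ (s1, 233, AA#) ⊢ (s2, 33, A#) ⊢ (s0, 3, A#) ⊢ (s1, ε, AA#)
All input consumed in state s1 with stack AA#.

AA#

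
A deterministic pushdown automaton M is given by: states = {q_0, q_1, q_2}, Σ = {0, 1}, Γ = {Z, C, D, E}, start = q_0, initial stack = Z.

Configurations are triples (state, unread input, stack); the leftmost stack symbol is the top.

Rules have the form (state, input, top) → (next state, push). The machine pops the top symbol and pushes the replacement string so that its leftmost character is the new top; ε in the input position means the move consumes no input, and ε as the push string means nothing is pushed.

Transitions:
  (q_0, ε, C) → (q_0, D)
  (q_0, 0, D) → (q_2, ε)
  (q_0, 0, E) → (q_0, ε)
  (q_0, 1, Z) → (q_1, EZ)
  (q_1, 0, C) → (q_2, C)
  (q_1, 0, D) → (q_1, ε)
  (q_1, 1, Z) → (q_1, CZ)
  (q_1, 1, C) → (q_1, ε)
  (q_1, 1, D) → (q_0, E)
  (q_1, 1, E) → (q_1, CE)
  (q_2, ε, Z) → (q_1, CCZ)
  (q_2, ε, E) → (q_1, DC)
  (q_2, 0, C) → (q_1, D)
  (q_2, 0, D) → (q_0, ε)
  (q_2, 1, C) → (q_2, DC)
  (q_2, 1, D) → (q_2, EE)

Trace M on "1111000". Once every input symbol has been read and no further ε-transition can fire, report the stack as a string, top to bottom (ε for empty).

(q_0, 1111000, Z)
  read 1, top Z: go to q_1, push EZ → (q_1, 111000, EZ)
  read 1, top E: go to q_1, push CE → (q_1, 11000, CEZ)
  read 1, top C: go to q_1, push ε → (q_1, 1000, EZ)
  read 1, top E: go to q_1, push CE → (q_1, 000, CEZ)
  read 0, top C: go to q_2, push C → (q_2, 00, CEZ)
  read 0, top C: go to q_1, push D → (q_1, 0, DEZ)
  read 0, top D: go to q_1, push ε → (q_1, ε, EZ)
All input consumed in state q_1 with stack EZ.

EZ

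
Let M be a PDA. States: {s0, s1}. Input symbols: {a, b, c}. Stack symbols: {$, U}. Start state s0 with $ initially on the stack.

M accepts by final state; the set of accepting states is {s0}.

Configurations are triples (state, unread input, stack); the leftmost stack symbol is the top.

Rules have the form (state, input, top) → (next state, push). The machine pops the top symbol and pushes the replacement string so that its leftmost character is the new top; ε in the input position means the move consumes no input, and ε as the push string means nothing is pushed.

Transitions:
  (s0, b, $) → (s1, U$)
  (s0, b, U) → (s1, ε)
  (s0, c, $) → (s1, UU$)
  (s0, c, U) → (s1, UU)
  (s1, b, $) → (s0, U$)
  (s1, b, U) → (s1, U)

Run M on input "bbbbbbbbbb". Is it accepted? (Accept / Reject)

Reject

No computation consumes all input and reaches a final state.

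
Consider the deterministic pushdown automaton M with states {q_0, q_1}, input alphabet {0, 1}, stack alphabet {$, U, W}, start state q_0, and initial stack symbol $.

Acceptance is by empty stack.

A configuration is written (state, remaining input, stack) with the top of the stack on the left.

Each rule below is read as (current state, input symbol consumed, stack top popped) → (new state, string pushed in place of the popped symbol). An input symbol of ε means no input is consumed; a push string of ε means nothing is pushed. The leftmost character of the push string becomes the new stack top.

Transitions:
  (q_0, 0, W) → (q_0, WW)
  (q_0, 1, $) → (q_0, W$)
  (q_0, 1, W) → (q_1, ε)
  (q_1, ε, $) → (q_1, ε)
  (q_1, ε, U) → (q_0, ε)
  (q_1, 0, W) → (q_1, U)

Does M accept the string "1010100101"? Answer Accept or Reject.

(q_0, 1010100101, $) ⊢ (q_0, 010100101, W$) ⊢ (q_0, 10100101, WW$) ⊢ (q_1, 0100101, W$) ⊢ (q_1, 100101, U$) ⊢ (q_0, 100101, $) ⊢ (q_0, 00101, W$) ⊢ (q_0, 0101, WW$) ⊢ (q_0, 101, WWW$) ⊢ (q_1, 01, WW$) ⊢ (q_1, 1, UW$) ⊢ (q_0, 1, W$) ⊢ (q_1, ε, $) ⊢ (q_1, ε, ε)
All input consumed and the stack is empty.

Accept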